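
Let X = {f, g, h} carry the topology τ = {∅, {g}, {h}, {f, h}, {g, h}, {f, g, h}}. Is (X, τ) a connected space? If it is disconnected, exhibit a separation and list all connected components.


(X, τ) is disconnected; components = [{g}, {f, h}].

Find clopen sets (U ∈ τ with X ∖ U ∈ τ):
  U = ∅, X ∖ U = {f, g, h} — both open, so U is clopen.
  U = {g}, X ∖ U = {f, h} — both open, so U is clopen.
  U = {f, h}, X ∖ U = {g} — both open, so U is clopen.
  U = {f, g, h}, X ∖ U = ∅ — both open, so U is clopen.
Nontrivial clopen(s) exist: e.g. {f, h}. So (X, τ) is disconnected.
Compute connected components by grouping points that agree on all clopens:
  component: {g}
  component: {f, h}


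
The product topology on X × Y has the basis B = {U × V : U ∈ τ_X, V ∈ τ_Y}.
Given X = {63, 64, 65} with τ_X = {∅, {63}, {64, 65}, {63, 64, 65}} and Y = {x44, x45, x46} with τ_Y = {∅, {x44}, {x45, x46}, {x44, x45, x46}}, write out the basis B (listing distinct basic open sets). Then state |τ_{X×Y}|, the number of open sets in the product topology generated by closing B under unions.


Basis B = {∅ × ∅, {63} × {x44}, {63} × {x45, x46}, {64, 65} × {x44}, {63} × {x44, x45, x46}, {63, 64, 65} × {x44}, {64, 65} × {x45, x46}, {63, 64, 65} × {x45, x46}, {64, 65} × {x44, x45, x46}, {63, 64, 65} × {x44, x45, x46}}; |τ_{X×Y}| = 16.

Enumerate products U × V with U ∈ τ_X, V ∈ τ_Y (deduplicated):
  ∅ × ∅ = {} (∅)
  {63} × {x44} = {(63,x44)}
  {63} × {x45, x46} = {(63,x45), (63,x46)}
  {64, 65} × {x44} = {(64,x44), (65,x44)}
  {63} × {x44, x45, x46} = {(63,x44), (63,x45), (63,x46)}
  {63, 64, 65} × {x44} = {(63,x44), (64,x44), (65,x44)}
  {64, 65} × {x45, x46} = {(64,x45), (64,x46), (65,x45), (65,x46)}
  {63, 64, 65} × {x45, x46} = {(63,x45), (63,x46), (64,x45), (64,x46), (65,x45), (65,x46)}
  {64, 65} × {x44, x45, x46} = {(64,x44), (64,x45), (64,x46), (65,x44), (65,x45), (65,x46)}
  {63, 64, 65} × {x44, x45, x46} = {(63,x44), (63,x45), (63,x46), (64,x44), (64,x45), (64,x46), (65,x44), (65,x45), (65,x46)}
These 10 distinct sets form the basis B.
Close under arbitrary unions to get τ_{X×Y}; counting gives |τ_{X×Y}| = 16.


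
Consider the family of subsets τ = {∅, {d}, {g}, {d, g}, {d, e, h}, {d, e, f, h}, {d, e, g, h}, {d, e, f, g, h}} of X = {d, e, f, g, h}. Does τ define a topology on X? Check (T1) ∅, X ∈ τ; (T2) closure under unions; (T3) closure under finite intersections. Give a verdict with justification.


τ IS a topology on X.

Axiom (T1): ∅ ∈ τ? Yes; X ∈ τ? Yes.
Axiom (T2/T3): check pairwise unions and intersections of members of τ.
All pairwise intersections and unions checked — each lies in τ. Therefore τ satisfies (T1), (T2), (T3): it IS a topology on X.


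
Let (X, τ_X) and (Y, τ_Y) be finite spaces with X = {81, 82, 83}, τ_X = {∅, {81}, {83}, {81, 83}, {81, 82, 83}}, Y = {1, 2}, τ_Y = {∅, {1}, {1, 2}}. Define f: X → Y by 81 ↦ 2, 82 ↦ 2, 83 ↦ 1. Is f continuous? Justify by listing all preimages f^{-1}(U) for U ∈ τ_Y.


f IS continuous.

Compute f^{-1}(U) for each U ∈ τ_Y:
  U = ∅: f^{-1}(U) = ∅ ∈ τ_X ✓.
  U = {1}: f^{-1}(U) = {83} ∈ τ_X ✓.
  U = {1, 2}: f^{-1}(U) = {81, 82, 83} ∈ τ_X ✓.
Every preimage lies in τ_X, so f IS continuous.


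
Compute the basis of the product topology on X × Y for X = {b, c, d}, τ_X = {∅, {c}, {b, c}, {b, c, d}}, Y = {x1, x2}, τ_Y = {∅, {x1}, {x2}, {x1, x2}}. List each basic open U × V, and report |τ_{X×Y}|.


Basis B = {∅ × ∅, {c} × {x1}, {c} × {x2}, {b, c} × {x1}, {b, c} × {x2}, {c} × {x1, x2}, {b, c, d} × {x1}, {b, c, d} × {x2}, {b, c} × {x1, x2}, {b, c, d} × {x1, x2}}; |τ_{X×Y}| = 16.

Enumerate products U × V with U ∈ τ_X, V ∈ τ_Y (deduplicated):
  ∅ × ∅ = {} (∅)
  {c} × {x1} = {(c,x1)}
  {c} × {x2} = {(c,x2)}
  {b, c} × {x1} = {(b,x1), (c,x1)}
  {b, c} × {x2} = {(b,x2), (c,x2)}
  {c} × {x1, x2} = {(c,x1), (c,x2)}
  {b, c, d} × {x1} = {(b,x1), (c,x1), (d,x1)}
  {b, c, d} × {x2} = {(b,x2), (c,x2), (d,x2)}
  {b, c} × {x1, x2} = {(b,x1), (b,x2), (c,x1), (c,x2)}
  {b, c, d} × {x1, x2} = {(b,x1), (b,x2), (c,x1), (c,x2), (d,x1), (d,x2)}
These 10 distinct sets form the basis B.
Close under arbitrary unions to get τ_{X×Y}; counting gives |τ_{X×Y}| = 16.


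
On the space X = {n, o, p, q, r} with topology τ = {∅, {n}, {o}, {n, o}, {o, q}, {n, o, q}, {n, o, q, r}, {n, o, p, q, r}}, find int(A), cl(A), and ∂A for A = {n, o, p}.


int(A) = {n, o}, cl(A) = {n, o, p, q, r}, ∂A = {p, q, r}.

Closed sets in (X, τ) are complements of opens:
  closed(X, τ) = {∅, {p}, {p, r}, {n, p, r}, {p, q, r}, {n, p, q, r}, {o, p, q, r}, {n, o, p, q, r}}.
int(A) = ⋃ {U ∈ τ : U ⊆ A}. Opens contained in A: ∅, {n}, {o}, {n, o}.
Taking the union of these: int(A) = {n, o}.
cl(A) = ⋂ {C closed : A ⊆ C}. Closed sets containing A: {n, o, p, q, r}.
Intersecting these: cl(A) = {n, o, p, q, r}.
∂A = cl(A) ∖ int(A) = {n, o, p, q, r} ∖ {n, o} = {p, q, r}.


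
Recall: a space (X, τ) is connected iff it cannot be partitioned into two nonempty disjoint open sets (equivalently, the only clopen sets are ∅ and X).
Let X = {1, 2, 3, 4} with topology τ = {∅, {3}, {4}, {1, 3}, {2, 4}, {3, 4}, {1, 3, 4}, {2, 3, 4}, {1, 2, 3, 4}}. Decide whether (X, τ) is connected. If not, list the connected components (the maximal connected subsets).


(X, τ) is disconnected; components = [{1, 3}, {2, 4}].

Find clopen sets (U ∈ τ with X ∖ U ∈ τ):
  U = ∅, X ∖ U = {1, 2, 3, 4} — both open, so U is clopen.
  U = {1, 3}, X ∖ U = {2, 4} — both open, so U is clopen.
  U = {2, 4}, X ∖ U = {1, 3} — both open, so U is clopen.
  U = {1, 2, 3, 4}, X ∖ U = ∅ — both open, so U is clopen.
Nontrivial clopen(s) exist: e.g. {2, 4}. So (X, τ) is disconnected.
Compute connected components by grouping points that agree on all clopens:
  component: {1, 3}
  component: {2, 4}


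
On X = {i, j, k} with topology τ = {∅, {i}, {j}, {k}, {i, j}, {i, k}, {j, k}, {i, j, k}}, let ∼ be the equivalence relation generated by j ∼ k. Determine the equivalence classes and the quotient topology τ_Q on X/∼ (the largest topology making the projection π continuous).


X/∼ = {[i], [j=k]}; |τ_Q| = 4.

Equivalence classes: [i], [j=k].
Quotient map π: X → X/∼ sends i ↦ [i], j ↦ [j=k], k ↦ [j=k].
For each subset V ⊆ X/∼, compute π^{-1}(V) ⊆ X and check whether π^{-1}(V) ∈ τ. V is open in τ_Q iff π^{-1}(V) ∈ τ.
  V = {}: π^{-1}(V) = ∅ ∈ τ ✓.
  V = {[i]}: π^{-1}(V) = {i} ∈ τ ✓.
  V = {[j=k]}: π^{-1}(V) = {j, k} ∈ τ ✓.
  V = {[i], [j=k]}: π^{-1}(V) = {i, j, k} ∈ τ ✓.
Open sets in the quotient: τ_Q = {{}, {[i]}, {[j=k]}, {[i], [j=k]}} (4 elements).


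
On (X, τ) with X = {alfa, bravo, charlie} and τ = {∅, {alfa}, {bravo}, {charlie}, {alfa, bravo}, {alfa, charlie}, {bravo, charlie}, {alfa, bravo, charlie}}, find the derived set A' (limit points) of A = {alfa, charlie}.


A' = ∅

For each x ∈ X, list the open sets U ∈ τ with x ∈ U, then check whether U ∩ (A ∖ {x}) ≠ ∅ for every such U.
  x = alfa: open {alfa} ∋ x has {alfa} ∩ (A ∖ {alfa}) = ∅, so x is NOT a limit point.
  x = bravo: open {bravo} ∋ x has {bravo} ∩ (A ∖ {bravo}) = ∅, so x is NOT a limit point.
  x = charlie: open {charlie} ∋ x has {charlie} ∩ (A ∖ {charlie}) = ∅, so x is NOT a limit point.
Collecting: A' = ∅.


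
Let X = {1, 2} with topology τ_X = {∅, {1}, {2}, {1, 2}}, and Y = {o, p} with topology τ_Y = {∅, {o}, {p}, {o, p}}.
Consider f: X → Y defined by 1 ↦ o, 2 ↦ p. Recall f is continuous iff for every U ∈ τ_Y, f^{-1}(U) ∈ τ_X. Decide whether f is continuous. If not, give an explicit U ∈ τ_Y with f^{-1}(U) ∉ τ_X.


f IS continuous.

Compute f^{-1}(U) for each U ∈ τ_Y:
  U = ∅: f^{-1}(U) = ∅ ∈ τ_X ✓.
  U = {o}: f^{-1}(U) = {1} ∈ τ_X ✓.
  U = {p}: f^{-1}(U) = {2} ∈ τ_X ✓.
  U = {o, p}: f^{-1}(U) = {1, 2} ∈ τ_X ✓.
Every preimage lies in τ_X, so f IS continuous.


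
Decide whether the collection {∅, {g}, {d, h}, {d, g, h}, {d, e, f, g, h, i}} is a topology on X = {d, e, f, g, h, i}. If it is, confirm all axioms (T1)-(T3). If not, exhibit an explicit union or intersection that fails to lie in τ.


τ IS a topology on X.

Axiom (T1): ∅ ∈ τ? Yes; X ∈ τ? Yes.
Axiom (T2/T3): check pairwise unions and intersections of members of τ.
All pairwise intersections and unions checked — each lies in τ. Therefore τ satisfies (T1), (T2), (T3): it IS a topology on X.


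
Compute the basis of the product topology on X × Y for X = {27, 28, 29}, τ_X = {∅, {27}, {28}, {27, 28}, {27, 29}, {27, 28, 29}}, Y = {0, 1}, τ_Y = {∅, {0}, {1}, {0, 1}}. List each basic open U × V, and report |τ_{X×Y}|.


Basis B = {∅ × ∅, {27} × {0}, {27} × {1}, {28} × {0}, {28} × {1}, {27} × {0, 1}, {27, 28} × {0}, {27, 29} × {0}, {27, 28} × {1}, {27, 29} × {1}, {28} × {0, 1}, {27, 28, 29} × {0}, {27, 28, 29} × {1}, {27, 28} × {0, 1}, {27, 29} × {0, 1}, {27, 28, 29} × {0, 1}}; |τ_{X×Y}| = 36.

Enumerate products U × V with U ∈ τ_X, V ∈ τ_Y (deduplicated):
  ∅ × ∅ = {} (∅)
  {27} × {0} = {(27,0)}
  {27} × {1} = {(27,1)}
  {28} × {0} = {(28,0)}
  {28} × {1} = {(28,1)}
  {27} × {0, 1} = {(27,0), (27,1)}
  {27, 28} × {0} = {(27,0), (28,0)}
  {27, 29} × {0} = {(27,0), (29,0)}
  {27, 28} × {1} = {(27,1), (28,1)}
  {27, 29} × {1} = {(27,1), (29,1)}
  {28} × {0, 1} = {(28,0), (28,1)}
  {27, 28, 29} × {0} = {(27,0), (28,0), (29,0)}
  {27, 28, 29} × {1} = {(27,1), (28,1), (29,1)}
  {27, 28} × {0, 1} = {(27,0), (27,1), (28,0), (28,1)}
  {27, 29} × {0, 1} = {(27,0), (27,1), (29,0), (29,1)}
  {27, 28, 29} × {0, 1} = {(27,0), (27,1), (28,0), (28,1), (29,0), (29,1)}
These 16 distinct sets form the basis B.
Close under arbitrary unions to get τ_{X×Y}; counting gives |τ_{X×Y}| = 36.


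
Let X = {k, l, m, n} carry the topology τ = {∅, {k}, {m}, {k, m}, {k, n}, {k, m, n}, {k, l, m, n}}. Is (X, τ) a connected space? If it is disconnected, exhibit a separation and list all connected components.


(X, τ) is connected.

Find clopen sets (U ∈ τ with X ∖ U ∈ τ):
  U = ∅, X ∖ U = {k, l, m, n} — both open, so U is clopen.
  U = {k, l, m, n}, X ∖ U = ∅ — both open, so U is clopen.
Only trivial clopens (∅ and X) exist, so (X, τ) is connected.
Compute connected components by grouping points that agree on all clopens:
  component: {k, l, m, n}


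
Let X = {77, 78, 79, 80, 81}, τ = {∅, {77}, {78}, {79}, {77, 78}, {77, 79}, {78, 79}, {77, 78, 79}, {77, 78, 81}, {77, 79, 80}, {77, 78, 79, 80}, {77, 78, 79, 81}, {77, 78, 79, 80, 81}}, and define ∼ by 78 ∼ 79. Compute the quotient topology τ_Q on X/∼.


X/∼ = {[77], [78=79], [80], [81]}; |τ_Q| = 7.

Equivalence classes: [77], [78=79], [80], [81].
Quotient map π: X → X/∼ sends 77 ↦ [77], 78 ↦ [78=79], 79 ↦ [78=79], 80 ↦ [80], 81 ↦ [81].
For each subset V ⊆ X/∼, compute π^{-1}(V) ⊆ X and check whether π^{-1}(V) ∈ τ. V is open in τ_Q iff π^{-1}(V) ∈ τ.
  V = {}: π^{-1}(V) = ∅ ∈ τ ✓.
  V = {[77]}: π^{-1}(V) = {77} ∈ τ ✓.
  V = {[78=79]}: π^{-1}(V) = {78, 79} ∈ τ ✓.
  V = {[77], [78=79]}: π^{-1}(V) = {77, 78, 79} ∈ τ ✓.
  V = {[80]}: π^{-1}(V) = {80} ∉ τ ✗.
  V = {[77], [80]}: π^{-1}(V) = {77, 80} ∉ τ ✗.
  V = {[78=79], [80]}: π^{-1}(V) = {78, 79, 80} ∉ τ ✗.
  V = {[77], [78=79], [80]}: π^{-1}(V) = {77, 78, 79, 80} ∈ τ ✓.
  V = {[81]}: π^{-1}(V) = {81} ∉ τ ✗.
  V = {[77], [81]}: π^{-1}(V) = {77, 81} ∉ τ ✗.
  V = {[78=79], [81]}: π^{-1}(V) = {78, 79, 81} ∉ τ ✗.
  V = {[77], [78=79], [81]}: π^{-1}(V) = {77, 78, 79, 81} ∈ τ ✓.
  V = {[80], [81]}: π^{-1}(V) = {80, 81} ∉ τ ✗.
  V = {[77], [80], [81]}: π^{-1}(V) = {77, 80, 81} ∉ τ ✗.
  V = {[78=79], [80], [81]}: π^{-1}(V) = {78, 79, 80, 81} ∉ τ ✗.
  V = {[77], [78=79], [80], [81]}: π^{-1}(V) = {77, 78, 79, 80, 81} ∈ τ ✓.
Open sets in the quotient: τ_Q = {{}, {[77]}, {[78=79]}, {[77], [78=79]}, {[77], [78=79], [80]}, {[77], [78=79], [81]}, {[77], [78=79], [80], [81]}} (7 elements).


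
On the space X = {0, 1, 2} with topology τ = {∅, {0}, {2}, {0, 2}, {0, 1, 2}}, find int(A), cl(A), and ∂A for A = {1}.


int(A) = ∅, cl(A) = {1}, ∂A = {1}.

Closed sets in (X, τ) are complements of opens:
  closed(X, τ) = {∅, {1}, {0, 1}, {1, 2}, {0, 1, 2}}.
int(A) = ⋃ {U ∈ τ : U ⊆ A}. Opens contained in A: ∅.
Taking the union of these: int(A) = ∅.
cl(A) = ⋂ {C closed : A ⊆ C}. Closed sets containing A: {1}, {0, 1}, {1, 2}, {0, 1, 2}.
Intersecting these: cl(A) = {1}.
∂A = cl(A) ∖ int(A) = {1} ∖ ∅ = {1}.


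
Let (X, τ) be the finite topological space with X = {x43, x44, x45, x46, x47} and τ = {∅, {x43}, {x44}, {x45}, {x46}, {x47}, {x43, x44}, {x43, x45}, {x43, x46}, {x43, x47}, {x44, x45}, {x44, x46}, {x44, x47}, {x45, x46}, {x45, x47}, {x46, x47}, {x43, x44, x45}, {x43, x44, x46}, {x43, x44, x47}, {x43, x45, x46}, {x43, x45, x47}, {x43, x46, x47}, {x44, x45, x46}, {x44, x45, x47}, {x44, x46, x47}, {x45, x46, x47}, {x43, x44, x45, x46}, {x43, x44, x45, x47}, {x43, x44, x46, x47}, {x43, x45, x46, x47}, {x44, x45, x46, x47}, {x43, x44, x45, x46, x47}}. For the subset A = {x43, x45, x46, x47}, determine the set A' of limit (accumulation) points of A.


A' = ∅

For each x ∈ X, list the open sets U ∈ τ with x ∈ U, then check whether U ∩ (A ∖ {x}) ≠ ∅ for every such U.
  x = x43: open {x43} ∋ x has {x43} ∩ (A ∖ {x43}) = ∅, so x is NOT a limit point.
  x = x44: open {x44} ∋ x has {x44} ∩ (A ∖ {x44}) = ∅, so x is NOT a limit point.
  x = x45: open {x45} ∋ x has {x45} ∩ (A ∖ {x45}) = ∅, so x is NOT a limit point.
  x = x46: open {x46} ∋ x has {x46} ∩ (A ∖ {x46}) = ∅, so x is NOT a limit point.
  x = x47: open {x47} ∋ x has {x47} ∩ (A ∖ {x47}) = ∅, so x is NOT a limit point.
Collecting: A' = ∅.


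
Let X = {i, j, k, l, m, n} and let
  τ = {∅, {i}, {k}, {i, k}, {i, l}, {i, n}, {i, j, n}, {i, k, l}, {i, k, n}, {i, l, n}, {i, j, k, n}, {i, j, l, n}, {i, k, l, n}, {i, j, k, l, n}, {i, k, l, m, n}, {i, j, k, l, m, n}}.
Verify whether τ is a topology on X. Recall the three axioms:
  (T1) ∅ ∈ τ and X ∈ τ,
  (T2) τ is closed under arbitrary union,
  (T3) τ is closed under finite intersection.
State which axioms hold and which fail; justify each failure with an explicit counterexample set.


τ IS a topology on X.

Axiom (T1): ∅ ∈ τ? Yes; X ∈ τ? Yes.
Axiom (T2/T3): check pairwise unions and intersections of members of τ.
All pairwise intersections and unions checked — each lies in τ. Therefore τ satisfies (T1), (T2), (T3): it IS a topology on X.


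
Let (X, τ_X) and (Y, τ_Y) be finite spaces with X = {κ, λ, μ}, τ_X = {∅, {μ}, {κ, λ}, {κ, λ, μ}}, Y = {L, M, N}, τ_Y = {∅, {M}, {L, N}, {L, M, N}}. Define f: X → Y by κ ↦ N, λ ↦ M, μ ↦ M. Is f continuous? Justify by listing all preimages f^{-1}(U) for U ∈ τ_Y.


f is NOT continuous.

Compute f^{-1}(U) for each U ∈ τ_Y:
  U = ∅: f^{-1}(U) = ∅ ∈ τ_X ✓.
  U = {M}: f^{-1}(U) = {λ, μ} ∉ τ_X ✗.
  U = {L, N}: f^{-1}(U) = {κ} ∉ τ_X ✗.
  U = {L, M, N}: f^{-1}(U) = {κ, λ, μ} ∈ τ_X ✓.
Found U = {M} with f^{-1}(U) = {λ, μ} not in τ_X. Therefore f is NOT continuous.


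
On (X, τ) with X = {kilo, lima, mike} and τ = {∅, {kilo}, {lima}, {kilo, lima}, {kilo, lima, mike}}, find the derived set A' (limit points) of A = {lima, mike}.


A' = {mike}

For each x ∈ X, list the open sets U ∈ τ with x ∈ U, then check whether U ∩ (A ∖ {x}) ≠ ∅ for every such U.
  x = kilo: open {kilo} ∋ x has {kilo} ∩ (A ∖ {kilo}) = ∅, so x is NOT a limit point.
  x = lima: open {lima} ∋ x has {lima} ∩ (A ∖ {lima}) = ∅, so x is NOT a limit point.
  x = mike: opens ∋ x are {kilo, lima, mike}; each meets A ∖ {mike}, so x IS a limit point.
Collecting: A' = {mike}.


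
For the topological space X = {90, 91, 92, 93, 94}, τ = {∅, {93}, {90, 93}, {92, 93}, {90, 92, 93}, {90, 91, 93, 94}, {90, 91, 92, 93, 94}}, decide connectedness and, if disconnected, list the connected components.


(X, τ) is connected.

Find clopen sets (U ∈ τ with X ∖ U ∈ τ):
  U = ∅, X ∖ U = {90, 91, 92, 93, 94} — both open, so U is clopen.
  U = {90, 91, 92, 93, 94}, X ∖ U = ∅ — both open, so U is clopen.
Only trivial clopens (∅ and X) exist, so (X, τ) is connected.
Compute connected components by grouping points that agree on all clopens:
  component: {90, 91, 92, 93, 94}


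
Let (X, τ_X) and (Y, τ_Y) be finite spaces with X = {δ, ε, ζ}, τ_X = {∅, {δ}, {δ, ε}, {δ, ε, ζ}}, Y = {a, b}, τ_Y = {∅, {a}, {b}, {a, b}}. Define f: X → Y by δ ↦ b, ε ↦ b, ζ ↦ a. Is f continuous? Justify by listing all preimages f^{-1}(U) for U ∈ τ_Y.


f is NOT continuous.

Compute f^{-1}(U) for each U ∈ τ_Y:
  U = ∅: f^{-1}(U) = ∅ ∈ τ_X ✓.
  U = {a}: f^{-1}(U) = {ζ} ∉ τ_X ✗.
  U = {b}: f^{-1}(U) = {δ, ε} ∈ τ_X ✓.
  U = {a, b}: f^{-1}(U) = {δ, ε, ζ} ∈ τ_X ✓.
Found U = {a} with f^{-1}(U) = {ζ} not in τ_X. Therefore f is NOT continuous.


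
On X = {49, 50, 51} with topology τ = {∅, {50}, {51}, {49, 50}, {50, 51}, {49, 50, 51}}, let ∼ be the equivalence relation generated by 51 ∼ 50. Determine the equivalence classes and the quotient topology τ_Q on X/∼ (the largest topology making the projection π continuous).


X/∼ = {[49], [50=51]}; |τ_Q| = 3.

Equivalence classes: [49], [50=51].
Quotient map π: X → X/∼ sends 49 ↦ [49], 50 ↦ [50=51], 51 ↦ [50=51].
For each subset V ⊆ X/∼, compute π^{-1}(V) ⊆ X and check whether π^{-1}(V) ∈ τ. V is open in τ_Q iff π^{-1}(V) ∈ τ.
  V = {}: π^{-1}(V) = ∅ ∈ τ ✓.
  V = {[49]}: π^{-1}(V) = {49} ∉ τ ✗.
  V = {[50=51]}: π^{-1}(V) = {50, 51} ∈ τ ✓.
  V = {[49], [50=51]}: π^{-1}(V) = {49, 50, 51} ∈ τ ✓.
Open sets in the quotient: τ_Q = {{}, {[50=51]}, {[49], [50=51]}} (3 elements).


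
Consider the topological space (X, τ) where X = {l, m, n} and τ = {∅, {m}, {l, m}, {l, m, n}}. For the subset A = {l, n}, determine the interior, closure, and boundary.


int(A) = ∅, cl(A) = {l, n}, ∂A = {l, n}.

Closed sets in (X, τ) are complements of opens:
  closed(X, τ) = {∅, {n}, {l, n}, {l, m, n}}.
int(A) = ⋃ {U ∈ τ : U ⊆ A}. Opens contained in A: ∅.
Taking the union of these: int(A) = ∅.
cl(A) = ⋂ {C closed : A ⊆ C}. Closed sets containing A: {l, n}, {l, m, n}.
Intersecting these: cl(A) = {l, n}.
∂A = cl(A) ∖ int(A) = {l, n} ∖ ∅ = {l, n}.


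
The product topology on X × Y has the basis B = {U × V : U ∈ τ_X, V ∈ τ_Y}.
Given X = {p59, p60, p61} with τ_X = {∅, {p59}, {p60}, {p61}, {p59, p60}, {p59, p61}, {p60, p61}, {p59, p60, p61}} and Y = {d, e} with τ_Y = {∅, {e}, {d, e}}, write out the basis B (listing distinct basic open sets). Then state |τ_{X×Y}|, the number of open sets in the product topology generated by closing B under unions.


Basis B = {∅ × ∅, {p59} × {e}, {p60} × {e}, {p61} × {e}, {p59} × {d, e}, {p59, p60} × {e}, {p59, p61} × {e}, {p60} × {d, e}, {p60, p61} × {e}, {p61} × {d, e}, {p59, p60, p61} × {e}, {p59, p60} × {d, e}, {p59, p61} × {d, e}, {p60, p61} × {d, e}, {p59, p60, p61} × {d, e}}; |τ_{X×Y}| = 27.

Enumerate products U × V with U ∈ τ_X, V ∈ τ_Y (deduplicated):
  ∅ × ∅ = {} (∅)
  {p59} × {e} = {(p59,e)}
  {p60} × {e} = {(p60,e)}
  {p61} × {e} = {(p61,e)}
  {p59} × {d, e} = {(p59,d), (p59,e)}
  {p59, p60} × {e} = {(p59,e), (p60,e)}
  {p59, p61} × {e} = {(p59,e), (p61,e)}
  {p60} × {d, e} = {(p60,d), (p60,e)}
  {p60, p61} × {e} = {(p60,e), (p61,e)}
  {p61} × {d, e} = {(p61,d), (p61,e)}
  {p59, p60, p61} × {e} = {(p59,e), (p60,e), (p61,e)}
  {p59, p60} × {d, e} = {(p59,d), (p59,e), (p60,d), (p60,e)}
  {p59, p61} × {d, e} = {(p59,d), (p59,e), (p61,d), (p61,e)}
  {p60, p61} × {d, e} = {(p60,d), (p60,e), (p61,d), (p61,e)}
  {p59, p60, p61} × {d, e} = {(p59,d), (p59,e), (p60,d), (p60,e), (p61,d), (p61,e)}
These 15 distinct sets form the basis B.
Close under arbitrary unions to get τ_{X×Y}; counting gives |τ_{X×Y}| = 27.


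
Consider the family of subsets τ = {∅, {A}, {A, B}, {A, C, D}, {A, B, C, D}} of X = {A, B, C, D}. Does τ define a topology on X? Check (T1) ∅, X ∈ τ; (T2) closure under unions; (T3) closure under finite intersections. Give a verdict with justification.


τ IS a topology on X.

Axiom (T1): ∅ ∈ τ? Yes; X ∈ τ? Yes.
Axiom (T2/T3): check pairwise unions and intersections of members of τ.
All pairwise intersections and unions checked — each lies in τ. Therefore τ satisfies (T1), (T2), (T3): it IS a topology on X.


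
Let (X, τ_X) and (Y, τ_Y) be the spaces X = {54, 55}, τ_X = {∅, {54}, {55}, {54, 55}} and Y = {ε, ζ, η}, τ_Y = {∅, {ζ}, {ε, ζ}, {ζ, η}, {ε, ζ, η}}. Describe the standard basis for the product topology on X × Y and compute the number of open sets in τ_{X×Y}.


Basis B = {∅ × ∅, {54} × {ζ}, {55} × {ζ}, {54} × {ε, ζ}, {54} × {ζ, η}, {54, 55} × {ζ}, {55} × {ε, ζ}, {55} × {ζ, η}, {54} × {ε, ζ, η}, {55} × {ε, ζ, η}, {54, 55} × {ε, ζ}, {54, 55} × {ζ, η}, {54, 55} × {ε, ζ, η}}; |τ_{X×Y}| = 25.

Enumerate products U × V with U ∈ τ_X, V ∈ τ_Y (deduplicated):
  ∅ × ∅ = {} (∅)
  {54} × {ζ} = {(54,ζ)}
  {55} × {ζ} = {(55,ζ)}
  {54} × {ε, ζ} = {(54,ε), (54,ζ)}
  {54} × {ζ, η} = {(54,ζ), (54,η)}
  {54, 55} × {ζ} = {(54,ζ), (55,ζ)}
  {55} × {ε, ζ} = {(55,ε), (55,ζ)}
  {55} × {ζ, η} = {(55,ζ), (55,η)}
  {54} × {ε, ζ, η} = {(54,ε), (54,ζ), (54,η)}
  {55} × {ε, ζ, η} = {(55,ε), (55,ζ), (55,η)}
  {54, 55} × {ε, ζ} = {(54,ε), (54,ζ), (55,ε), (55,ζ)}
  {54, 55} × {ζ, η} = {(54,ζ), (54,η), (55,ζ), (55,η)}
  {54, 55} × {ε, ζ, η} = {(54,ε), (54,ζ), (54,η), (55,ε), (55,ζ), (55,η)}
These 13 distinct sets form the basis B.
Close under arbitrary unions to get τ_{X×Y}; counting gives |τ_{X×Y}| = 25.


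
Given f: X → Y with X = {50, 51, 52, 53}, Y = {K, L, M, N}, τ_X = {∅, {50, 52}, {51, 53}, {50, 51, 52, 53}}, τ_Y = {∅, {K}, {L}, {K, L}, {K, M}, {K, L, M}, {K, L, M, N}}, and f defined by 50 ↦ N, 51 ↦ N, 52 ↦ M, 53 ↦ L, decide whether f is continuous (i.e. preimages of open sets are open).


f is NOT continuous.

Compute f^{-1}(U) for each U ∈ τ_Y:
  U = ∅: f^{-1}(U) = ∅ ∈ τ_X ✓.
  U = {K}: f^{-1}(U) = ∅ ∈ τ_X ✓.
  U = {L}: f^{-1}(U) = {53} ∉ τ_X ✗.
  U = {K, L}: f^{-1}(U) = {53} ∉ τ_X ✗.
  U = {K, M}: f^{-1}(U) = {52} ∉ τ_X ✗.
  U = {K, L, M}: f^{-1}(U) = {52, 53} ∉ τ_X ✗.
  U = {K, L, M, N}: f^{-1}(U) = {50, 51, 52, 53} ∈ τ_X ✓.
Found U = {L} with f^{-1}(U) = {53} not in τ_X. Therefore f is NOT continuous.


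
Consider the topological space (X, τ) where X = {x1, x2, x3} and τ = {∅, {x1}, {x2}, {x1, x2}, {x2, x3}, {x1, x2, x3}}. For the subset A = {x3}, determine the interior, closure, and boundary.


int(A) = ∅, cl(A) = {x3}, ∂A = {x3}.

Closed sets in (X, τ) are complements of opens:
  closed(X, τ) = {∅, {x1}, {x3}, {x1, x3}, {x2, x3}, {x1, x2, x3}}.
int(A) = ⋃ {U ∈ τ : U ⊆ A}. Opens contained in A: ∅.
Taking the union of these: int(A) = ∅.
cl(A) = ⋂ {C closed : A ⊆ C}. Closed sets containing A: {x3}, {x1, x3}, {x2, x3}, {x1, x2, x3}.
Intersecting these: cl(A) = {x3}.
∂A = cl(A) ∖ int(A) = {x3} ∖ ∅ = {x3}.


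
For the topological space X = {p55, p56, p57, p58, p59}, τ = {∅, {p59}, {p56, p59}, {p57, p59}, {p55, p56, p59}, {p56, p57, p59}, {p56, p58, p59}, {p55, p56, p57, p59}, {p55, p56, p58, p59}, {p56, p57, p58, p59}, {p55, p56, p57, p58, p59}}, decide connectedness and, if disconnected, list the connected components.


(X, τ) is connected.

Find clopen sets (U ∈ τ with X ∖ U ∈ τ):
  U = ∅, X ∖ U = {p55, p56, p57, p58, p59} — both open, so U is clopen.
  U = {p55, p56, p57, p58, p59}, X ∖ U = ∅ — both open, so U is clopen.
Only trivial clopens (∅ and X) exist, so (X, τ) is connected.
Compute connected components by grouping points that agree on all clopens:
  component: {p55, p56, p57, p58, p59}


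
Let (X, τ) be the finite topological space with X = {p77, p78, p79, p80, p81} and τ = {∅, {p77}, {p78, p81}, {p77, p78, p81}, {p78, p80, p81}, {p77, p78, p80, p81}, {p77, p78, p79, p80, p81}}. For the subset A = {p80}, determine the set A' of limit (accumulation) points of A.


A' = {p79}

For each x ∈ X, list the open sets U ∈ τ with x ∈ U, then check whether U ∩ (A ∖ {x}) ≠ ∅ for every such U.
  x = p77: open {p77} ∋ x has {p77} ∩ (A ∖ {p77}) = ∅, so x is NOT a limit point.
  x = p78: open {p78, p81} ∋ x has {p78, p81} ∩ (A ∖ {p78}) = ∅, so x is NOT a limit point.
  x = p79: opens ∋ x are {p77, p78, p79, p80, p81}; each meets A ∖ {p79}, so x IS a limit point.
  x = p80: open {p78, p80, p81} ∋ x has {p78, p80, p81} ∩ (A ∖ {p80}) = ∅, so x is NOT a limit point.
  x = p81: open {p78, p81} ∋ x has {p78, p81} ∩ (A ∖ {p81}) = ∅, so x is NOT a limit point.
Collecting: A' = {p79}.


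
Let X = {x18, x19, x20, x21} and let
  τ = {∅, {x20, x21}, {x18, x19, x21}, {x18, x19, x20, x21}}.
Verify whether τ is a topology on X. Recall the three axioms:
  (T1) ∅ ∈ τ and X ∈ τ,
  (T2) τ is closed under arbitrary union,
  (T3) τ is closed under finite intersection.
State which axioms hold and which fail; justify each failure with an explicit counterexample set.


τ is NOT a topology on X.

Axiom (T1): ∅ ∈ τ? Yes; X ∈ τ? Yes.
Axiom (T2/T3): check pairwise unions and intersections of members of τ.
Counterexample for (T3): {x20, x21} ∩ {x18, x19, x21} = {x21} ∉ τ. Therefore τ is NOT a topology.


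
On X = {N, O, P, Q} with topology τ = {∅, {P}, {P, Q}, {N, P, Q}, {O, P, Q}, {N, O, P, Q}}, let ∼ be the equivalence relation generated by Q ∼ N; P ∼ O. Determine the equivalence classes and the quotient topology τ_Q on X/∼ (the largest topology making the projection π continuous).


X/∼ = {[N=Q], [O=P]}; |τ_Q| = 2.

Equivalence classes: [N=Q], [O=P].
Quotient map π: X → X/∼ sends N ↦ [N=Q], O ↦ [O=P], P ↦ [O=P], Q ↦ [N=Q].
For each subset V ⊆ X/∼, compute π^{-1}(V) ⊆ X and check whether π^{-1}(V) ∈ τ. V is open in τ_Q iff π^{-1}(V) ∈ τ.
  V = {}: π^{-1}(V) = ∅ ∈ τ ✓.
  V = {[N=Q]}: π^{-1}(V) = {N, Q} ∉ τ ✗.
  V = {[O=P]}: π^{-1}(V) = {O, P} ∉ τ ✗.
  V = {[N=Q], [O=P]}: π^{-1}(V) = {N, O, P, Q} ∈ τ ✓.
Open sets in the quotient: τ_Q = {{}, {[N=Q], [O=P]}} (2 elements).


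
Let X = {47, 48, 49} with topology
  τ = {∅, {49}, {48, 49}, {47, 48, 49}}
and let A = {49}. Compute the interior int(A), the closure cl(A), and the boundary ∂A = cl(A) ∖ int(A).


int(A) = {49}, cl(A) = {47, 48, 49}, ∂A = {47, 48}.

Closed sets in (X, τ) are complements of opens:
  closed(X, τ) = {∅, {47}, {47, 48}, {47, 48, 49}}.
int(A) = ⋃ {U ∈ τ : U ⊆ A}. Opens contained in A: ∅, {49}.
Taking the union of these: int(A) = {49}.
cl(A) = ⋂ {C closed : A ⊆ C}. Closed sets containing A: {47, 48, 49}.
Intersecting these: cl(A) = {47, 48, 49}.
∂A = cl(A) ∖ int(A) = {47, 48, 49} ∖ {49} = {47, 48}.


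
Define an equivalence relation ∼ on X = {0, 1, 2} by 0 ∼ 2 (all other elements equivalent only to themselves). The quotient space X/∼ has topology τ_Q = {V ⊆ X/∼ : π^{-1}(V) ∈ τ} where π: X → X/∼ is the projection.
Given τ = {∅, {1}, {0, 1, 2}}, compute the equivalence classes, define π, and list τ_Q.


X/∼ = {[0=2], [1]}; |τ_Q| = 3.

Equivalence classes: [0=2], [1].
Quotient map π: X → X/∼ sends 0 ↦ [0=2], 1 ↦ [1], 2 ↦ [0=2].
For each subset V ⊆ X/∼, compute π^{-1}(V) ⊆ X and check whether π^{-1}(V) ∈ τ. V is open in τ_Q iff π^{-1}(V) ∈ τ.
  V = {}: π^{-1}(V) = ∅ ∈ τ ✓.
  V = {[0=2]}: π^{-1}(V) = {0, 2} ∉ τ ✗.
  V = {[1]}: π^{-1}(V) = {1} ∈ τ ✓.
  V = {[0=2], [1]}: π^{-1}(V) = {0, 1, 2} ∈ τ ✓.
Open sets in the quotient: τ_Q = {{}, {[1]}, {[0=2], [1]}} (3 elements).


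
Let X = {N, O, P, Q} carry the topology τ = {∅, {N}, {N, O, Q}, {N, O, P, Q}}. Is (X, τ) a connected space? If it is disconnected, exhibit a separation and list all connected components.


(X, τ) is connected.

Find clopen sets (U ∈ τ with X ∖ U ∈ τ):
  U = ∅, X ∖ U = {N, O, P, Q} — both open, so U is clopen.
  U = {N, O, P, Q}, X ∖ U = ∅ — both open, so U is clopen.
Only trivial clopens (∅ and X) exist, so (X, τ) is connected.
Compute connected components by grouping points that agree on all clopens:
  component: {N, O, P, Q}


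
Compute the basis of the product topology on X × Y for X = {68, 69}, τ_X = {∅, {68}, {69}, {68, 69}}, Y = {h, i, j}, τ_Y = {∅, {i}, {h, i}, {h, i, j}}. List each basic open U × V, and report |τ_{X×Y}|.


Basis B = {∅ × ∅, {68} × {i}, {69} × {i}, {68} × {h, i}, {68, 69} × {i}, {69} × {h, i}, {68} × {h, i, j}, {69} × {h, i, j}, {68, 69} × {h, i}, {68, 69} × {h, i, j}}; |τ_{X×Y}| = 16.

Enumerate products U × V with U ∈ τ_X, V ∈ τ_Y (deduplicated):
  ∅ × ∅ = {} (∅)
  {68} × {i} = {(68,i)}
  {69} × {i} = {(69,i)}
  {68} × {h, i} = {(68,h), (68,i)}
  {68, 69} × {i} = {(68,i), (69,i)}
  {69} × {h, i} = {(69,h), (69,i)}
  {68} × {h, i, j} = {(68,h), (68,i), (68,j)}
  {69} × {h, i, j} = {(69,h), (69,i), (69,j)}
  {68, 69} × {h, i} = {(68,h), (68,i), (69,h), (69,i)}
  {68, 69} × {h, i, j} = {(68,h), (68,i), (68,j), (69,h), (69,i), (69,j)}
These 10 distinct sets form the basis B.
Close under arbitrary unions to get τ_{X×Y}; counting gives |τ_{X×Y}| = 16.


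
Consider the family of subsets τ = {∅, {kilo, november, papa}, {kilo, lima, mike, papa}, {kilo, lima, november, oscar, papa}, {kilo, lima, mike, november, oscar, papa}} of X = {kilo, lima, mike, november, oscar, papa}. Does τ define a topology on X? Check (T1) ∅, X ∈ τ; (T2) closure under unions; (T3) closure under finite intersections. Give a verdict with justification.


τ is NOT a topology on X.

Axiom (T1): ∅ ∈ τ? Yes; X ∈ τ? Yes.
Axiom (T2/T3): check pairwise unions and intersections of members of τ.
Counterexample for (T3): {kilo, november, papa} ∩ {kilo, lima, mike, papa} = {kilo, papa} ∉ τ. Therefore τ is NOT a topology.


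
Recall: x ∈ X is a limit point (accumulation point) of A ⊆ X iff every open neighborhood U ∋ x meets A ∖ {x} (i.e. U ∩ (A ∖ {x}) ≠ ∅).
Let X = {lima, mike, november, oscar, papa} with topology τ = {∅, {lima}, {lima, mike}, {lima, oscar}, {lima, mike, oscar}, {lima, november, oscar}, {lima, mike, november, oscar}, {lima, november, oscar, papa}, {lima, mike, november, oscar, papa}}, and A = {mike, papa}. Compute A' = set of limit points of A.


A' = ∅

For each x ∈ X, list the open sets U ∈ τ with x ∈ U, then check whether U ∩ (A ∖ {x}) ≠ ∅ for every such U.
  x = lima: open {lima} ∋ x has {lima} ∩ (A ∖ {lima}) = ∅, so x is NOT a limit point.
  x = mike: open {lima, mike} ∋ x has {lima, mike} ∩ (A ∖ {mike}) = ∅, so x is NOT a limit point.
  x = november: open {lima, november, oscar} ∋ x has {lima, november, oscar} ∩ (A ∖ {november}) = ∅, so x is NOT a limit point.
  x = oscar: open {lima, oscar} ∋ x has {lima, oscar} ∩ (A ∖ {oscar}) = ∅, so x is NOT a limit point.
  x = papa: open {lima, november, oscar, papa} ∋ x has {lima, november, oscar, papa} ∩ (A ∖ {papa}) = ∅, so x is NOT a limit point.
Collecting: A' = ∅.


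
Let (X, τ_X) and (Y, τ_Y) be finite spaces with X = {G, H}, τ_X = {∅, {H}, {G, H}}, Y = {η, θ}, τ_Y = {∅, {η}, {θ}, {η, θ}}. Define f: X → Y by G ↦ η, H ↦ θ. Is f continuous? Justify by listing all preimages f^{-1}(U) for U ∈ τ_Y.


f is NOT continuous.

Compute f^{-1}(U) for each U ∈ τ_Y:
  U = ∅: f^{-1}(U) = ∅ ∈ τ_X ✓.
  U = {η}: f^{-1}(U) = {G} ∉ τ_X ✗.
  U = {θ}: f^{-1}(U) = {H} ∈ τ_X ✓.
  U = {η, θ}: f^{-1}(U) = {G, H} ∈ τ_X ✓.
Found U = {η} with f^{-1}(U) = {G} not in τ_X. Therefore f is NOT continuous.


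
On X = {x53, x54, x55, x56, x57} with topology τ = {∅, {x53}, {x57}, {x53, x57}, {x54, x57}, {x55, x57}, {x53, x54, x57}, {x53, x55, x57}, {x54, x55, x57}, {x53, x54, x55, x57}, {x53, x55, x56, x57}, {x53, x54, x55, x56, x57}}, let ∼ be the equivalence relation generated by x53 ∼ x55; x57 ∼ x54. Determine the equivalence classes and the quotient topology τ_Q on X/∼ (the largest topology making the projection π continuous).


X/∼ = {[x53=x55], [x54=x57], [x56]}; |τ_Q| = 4.

Equivalence classes: [x53=x55], [x54=x57], [x56].
Quotient map π: X → X/∼ sends x53 ↦ [x53=x55], x54 ↦ [x54=x57], x55 ↦ [x53=x55], x56 ↦ [x56], x57 ↦ [x54=x57].
For each subset V ⊆ X/∼, compute π^{-1}(V) ⊆ X and check whether π^{-1}(V) ∈ τ. V is open in τ_Q iff π^{-1}(V) ∈ τ.
  V = {}: π^{-1}(V) = ∅ ∈ τ ✓.
  V = {[x53=x55]}: π^{-1}(V) = {x53, x55} ∉ τ ✗.
  V = {[x54=x57]}: π^{-1}(V) = {x54, x57} ∈ τ ✓.
  V = {[x53=x55], [x54=x57]}: π^{-1}(V) = {x53, x54, x55, x57} ∈ τ ✓.
  V = {[x56]}: π^{-1}(V) = {x56} ∉ τ ✗.
  V = {[x53=x55], [x56]}: π^{-1}(V) = {x53, x55, x56} ∉ τ ✗.
  V = {[x54=x57], [x56]}: π^{-1}(V) = {x54, x56, x57} ∉ τ ✗.
  V = {[x53=x55], [x54=x57], [x56]}: π^{-1}(V) = {x53, x54, x55, x56, x57} ∈ τ ✓.
Open sets in the quotient: τ_Q = {{}, {[x54=x57]}, {[x53=x55], [x54=x57]}, {[x53=x55], [x54=x57], [x56]}} (4 elements).


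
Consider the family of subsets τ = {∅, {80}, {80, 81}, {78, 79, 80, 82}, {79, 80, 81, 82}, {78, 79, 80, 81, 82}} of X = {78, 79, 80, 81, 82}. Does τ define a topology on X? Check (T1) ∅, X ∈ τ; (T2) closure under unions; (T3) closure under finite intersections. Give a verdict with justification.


τ is NOT a topology on X.

Axiom (T1): ∅ ∈ τ? Yes; X ∈ τ? Yes.
Axiom (T2/T3): check pairwise unions and intersections of members of τ.
Counterexample for (T3): {78, 79, 80, 82} ∩ {79, 80, 81, 82} = {79, 80, 82} ∉ τ. Therefore τ is NOT a topology.


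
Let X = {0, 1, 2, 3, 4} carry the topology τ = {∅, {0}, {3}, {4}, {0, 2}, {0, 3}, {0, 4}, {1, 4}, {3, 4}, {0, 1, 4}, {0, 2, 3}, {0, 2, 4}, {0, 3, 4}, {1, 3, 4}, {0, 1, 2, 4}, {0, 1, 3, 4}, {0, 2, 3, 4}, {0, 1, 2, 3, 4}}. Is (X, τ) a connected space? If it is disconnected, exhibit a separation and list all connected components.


(X, τ) is disconnected; components = [{3}, {0, 2}, {1, 4}].

Find clopen sets (U ∈ τ with X ∖ U ∈ τ):
  U = ∅, X ∖ U = {0, 1, 2, 3, 4} — both open, so U is clopen.
  U = {3}, X ∖ U = {0, 1, 2, 4} — both open, so U is clopen.
  U = {0, 2}, X ∖ U = {1, 3, 4} — both open, so U is clopen.
  U = {1, 4}, X ∖ U = {0, 2, 3} — both open, so U is clopen.
  U = {0, 2, 3}, X ∖ U = {1, 4} — both open, so U is clopen.
  U = {1, 3, 4}, X ∖ U = {0, 2} — both open, so U is clopen.
  U = {0, 1, 2, 4}, X ∖ U = {3} — both open, so U is clopen.
  U = {0, 1, 2, 3, 4}, X ∖ U = ∅ — both open, so U is clopen.
Nontrivial clopen(s) exist: e.g. {1, 4}. So (X, τ) is disconnected.
Compute connected components by grouping points that agree on all clopens:
  component: {3}
  component: {0, 2}
  component: {1, 4}


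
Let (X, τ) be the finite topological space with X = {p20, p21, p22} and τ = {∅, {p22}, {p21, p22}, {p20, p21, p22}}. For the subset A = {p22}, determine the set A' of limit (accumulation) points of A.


A' = {p20, p21}

For each x ∈ X, list the open sets U ∈ τ with x ∈ U, then check whether U ∩ (A ∖ {x}) ≠ ∅ for every such U.
  x = p20: opens ∋ x are {p20, p21, p22}; each meets A ∖ {p20}, so x IS a limit point.
  x = p21: opens ∋ x are {p21, p22}, {p20, p21, p22}; each meets A ∖ {p21}, so x IS a limit point.
  x = p22: open {p22} ∋ x has {p22} ∩ (A ∖ {p22}) = ∅, so x is NOT a limit point.
Collecting: A' = {p20, p21}.


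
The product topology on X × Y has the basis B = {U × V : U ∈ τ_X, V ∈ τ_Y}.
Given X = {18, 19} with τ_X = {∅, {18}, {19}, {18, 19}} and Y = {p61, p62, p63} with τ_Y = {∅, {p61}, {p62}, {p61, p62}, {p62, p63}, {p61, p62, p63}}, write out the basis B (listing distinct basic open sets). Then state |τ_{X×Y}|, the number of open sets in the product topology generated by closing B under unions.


Basis B = {∅ × ∅, {18} × {p61}, {18} × {p62}, {19} × {p61}, {19} × {p62}, {18} × {p61, p62}, {18, 19} × {p61}, {18} × {p62, p63}, {18, 19} × {p62}, {19} × {p61, p62}, {19} × {p62, p63}, {18} × {p61, p62, p63}, {19} × {p61, p62, p63}, {18, 19} × {p61, p62}, {18, 19} × {p62, p63}, {18, 19} × {p61, p62, p63}}; |τ_{X×Y}| = 36.

Enumerate products U × V with U ∈ τ_X, V ∈ τ_Y (deduplicated):
  ∅ × ∅ = {} (∅)
  {18} × {p61} = {(18,p61)}
  {18} × {p62} = {(18,p62)}
  {19} × {p61} = {(19,p61)}
  {19} × {p62} = {(19,p62)}
  {18} × {p61, p62} = {(18,p61), (18,p62)}
  {18, 19} × {p61} = {(18,p61), (19,p61)}
  {18} × {p62, p63} = {(18,p62), (18,p63)}
  {18, 19} × {p62} = {(18,p62), (19,p62)}
  {19} × {p61, p62} = {(19,p61), (19,p62)}
  {19} × {p62, p63} = {(19,p62), (19,p63)}
  {18} × {p61, p62, p63} = {(18,p61), (18,p62), (18,p63)}
  {19} × {p61, p62, p63} = {(19,p61), (19,p62), (19,p63)}
  {18, 19} × {p61, p62} = {(18,p61), (18,p62), (19,p61), (19,p62)}
  {18, 19} × {p62, p63} = {(18,p62), (18,p63), (19,p62), (19,p63)}
  {18, 19} × {p61, p62, p63} = {(18,p61), (18,p62), (18,p63), (19,p61), (19,p62), (19,p63)}
These 16 distinct sets form the basis B.
Close under arbitrary unions to get τ_{X×Y}; counting gives |τ_{X×Y}| = 36.


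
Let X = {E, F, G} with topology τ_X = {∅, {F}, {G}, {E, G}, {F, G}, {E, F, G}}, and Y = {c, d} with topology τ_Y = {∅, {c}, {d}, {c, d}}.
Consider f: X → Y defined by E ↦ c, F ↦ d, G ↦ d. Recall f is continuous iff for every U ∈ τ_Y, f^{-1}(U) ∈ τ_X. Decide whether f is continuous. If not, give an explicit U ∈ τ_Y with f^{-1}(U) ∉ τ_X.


f is NOT continuous.

Compute f^{-1}(U) for each U ∈ τ_Y:
  U = ∅: f^{-1}(U) = ∅ ∈ τ_X ✓.
  U = {c}: f^{-1}(U) = {E} ∉ τ_X ✗.
  U = {d}: f^{-1}(U) = {F, G} ∈ τ_X ✓.
  U = {c, d}: f^{-1}(U) = {E, F, G} ∈ τ_X ✓.
Found U = {c} with f^{-1}(U) = {E} not in τ_X. Therefore f is NOT continuous.


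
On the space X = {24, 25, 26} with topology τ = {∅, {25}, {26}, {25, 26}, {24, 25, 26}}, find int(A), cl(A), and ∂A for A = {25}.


int(A) = {25}, cl(A) = {24, 25}, ∂A = {24}.

Closed sets in (X, τ) are complements of opens:
  closed(X, τ) = {∅, {24}, {24, 25}, {24, 26}, {24, 25, 26}}.
int(A) = ⋃ {U ∈ τ : U ⊆ A}. Opens contained in A: ∅, {25}.
Taking the union of these: int(A) = {25}.
cl(A) = ⋂ {C closed : A ⊆ C}. Closed sets containing A: {24, 25}, {24, 25, 26}.
Intersecting these: cl(A) = {24, 25}.
∂A = cl(A) ∖ int(A) = {24, 25} ∖ {25} = {24}.


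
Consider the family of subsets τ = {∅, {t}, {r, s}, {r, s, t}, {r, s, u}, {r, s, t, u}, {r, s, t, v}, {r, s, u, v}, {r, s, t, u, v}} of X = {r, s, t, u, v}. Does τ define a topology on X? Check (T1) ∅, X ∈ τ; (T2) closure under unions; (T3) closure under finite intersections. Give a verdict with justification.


τ is NOT a topology on X.

Axiom (T1): ∅ ∈ τ? Yes; X ∈ τ? Yes.
Axiom (T2/T3): check pairwise unions and intersections of members of τ.
Counterexample for (T3): {r, s, t, v} ∩ {r, s, u, v} = {r, s, v} ∉ τ. Therefore τ is NOT a topology.


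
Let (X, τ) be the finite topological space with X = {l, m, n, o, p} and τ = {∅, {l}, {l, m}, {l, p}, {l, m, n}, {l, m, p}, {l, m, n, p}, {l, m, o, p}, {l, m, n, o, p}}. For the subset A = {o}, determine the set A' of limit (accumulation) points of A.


A' = ∅

For each x ∈ X, list the open sets U ∈ τ with x ∈ U, then check whether U ∩ (A ∖ {x}) ≠ ∅ for every such U.
  x = l: open {l} ∋ x has {l} ∩ (A ∖ {l}) = ∅, so x is NOT a limit point.
  x = m: open {l, m} ∋ x has {l, m} ∩ (A ∖ {m}) = ∅, so x is NOT a limit point.
  x = n: open {l, m, n} ∋ x has {l, m, n} ∩ (A ∖ {n}) = ∅, so x is NOT a limit point.
  x = o: open {l, m, o, p} ∋ x has {l, m, o, p} ∩ (A ∖ {o}) = ∅, so x is NOT a limit point.
  x = p: open {l, p} ∋ x has {l, p} ∩ (A ∖ {p}) = ∅, so x is NOT a limit point.
Collecting: A' = ∅.
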